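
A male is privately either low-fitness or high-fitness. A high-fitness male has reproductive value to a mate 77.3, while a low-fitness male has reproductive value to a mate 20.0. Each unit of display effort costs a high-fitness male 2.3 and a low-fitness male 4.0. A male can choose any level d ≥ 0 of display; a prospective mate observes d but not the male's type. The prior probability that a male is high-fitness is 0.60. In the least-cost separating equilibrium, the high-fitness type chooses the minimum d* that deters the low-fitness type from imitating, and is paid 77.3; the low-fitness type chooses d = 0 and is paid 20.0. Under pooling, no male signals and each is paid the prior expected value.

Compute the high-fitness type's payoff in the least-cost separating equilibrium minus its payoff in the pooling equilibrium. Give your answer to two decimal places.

Least-cost separating signal: d* solves 20.0 = 77.3 − 4.0·d*, so d* = (77.3 − 20.0)/4.0 = 14.325.
High-fitness type's separating payoff: 77.3 − 2.3 × d* = 77.3 − 2.3 × (77.3 − 20.0)/4.0 = 77.3 − 131.79/4.0 = 44.3525.
Pooling payoff: 0.60 × 77.3 + 0.40 × 20.0 = 54.38.
Difference: 44.3525 − 54.38 = -10.0275, i.e. -10.03 to two decimal places.
The high-fitness type would prefer the pooling outcome.

-10.03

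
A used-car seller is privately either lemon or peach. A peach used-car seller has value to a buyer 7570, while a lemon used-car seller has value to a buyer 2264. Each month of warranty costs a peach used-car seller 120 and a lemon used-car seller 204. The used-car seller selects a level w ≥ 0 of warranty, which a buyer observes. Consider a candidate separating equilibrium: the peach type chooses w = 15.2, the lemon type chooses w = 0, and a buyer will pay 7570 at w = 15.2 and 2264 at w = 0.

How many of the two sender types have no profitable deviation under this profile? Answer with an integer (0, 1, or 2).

1

Peach type: signal → 7570 − 120 × 15.2 = 5746; deviate to 0 → 2264. IC holds (5746 ≥ 2264).
Lemon type: stay at 0 → 2264; mimic → 7570 − 204 × 15.2 = 4469.2. IC fails (2264 < 4469.2).
1 of 2 constraints hold, so this profile is not an equilibrium.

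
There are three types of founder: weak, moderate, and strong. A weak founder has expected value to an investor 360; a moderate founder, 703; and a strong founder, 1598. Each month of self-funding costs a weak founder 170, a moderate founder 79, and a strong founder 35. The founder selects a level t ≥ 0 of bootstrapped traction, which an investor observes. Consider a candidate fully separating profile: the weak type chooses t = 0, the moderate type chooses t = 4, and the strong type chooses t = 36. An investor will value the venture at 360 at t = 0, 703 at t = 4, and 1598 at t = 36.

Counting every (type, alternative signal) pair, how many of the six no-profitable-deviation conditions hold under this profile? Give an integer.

Moderate (own payoff 703 − 79×4 = 387): to t=0 gives 360 → no gain ✓; to t=36 gives 1598 − 79×36 = -1246 → no gain ✓.
Strong (own payoff 1598 − 35×36 = 338): to t=0 gives 360 → profitable ✗; to t=4 gives 703 − 35×4 = 563 → profitable ✗.
Weak (own payoff 360): to t=4 gives 703 − 170×4 = 23 → no gain ✓; to t=36 gives 1598 − 170×36 = -4522 → no gain ✓.
4 of the 6 constraints hold; not an equilibrium.

4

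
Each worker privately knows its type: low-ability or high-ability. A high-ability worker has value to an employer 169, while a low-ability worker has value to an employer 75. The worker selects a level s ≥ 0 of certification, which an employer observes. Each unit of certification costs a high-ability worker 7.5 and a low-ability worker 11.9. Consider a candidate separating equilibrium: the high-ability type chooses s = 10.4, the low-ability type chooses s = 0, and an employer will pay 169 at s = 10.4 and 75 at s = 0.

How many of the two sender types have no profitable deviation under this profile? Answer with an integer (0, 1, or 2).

2

High-ability type: signal → 169 − 7.5 × 10.4 = 91; deviate to 0 → 75. IC holds (91 ≥ 75).
Low-ability type: stay at 0 → 75; mimic → 169 − 11.9 × 10.4 = 45.24. IC holds (75 ≥ 45.24).
2 of 2 constraints hold, so this is a separating equilibrium.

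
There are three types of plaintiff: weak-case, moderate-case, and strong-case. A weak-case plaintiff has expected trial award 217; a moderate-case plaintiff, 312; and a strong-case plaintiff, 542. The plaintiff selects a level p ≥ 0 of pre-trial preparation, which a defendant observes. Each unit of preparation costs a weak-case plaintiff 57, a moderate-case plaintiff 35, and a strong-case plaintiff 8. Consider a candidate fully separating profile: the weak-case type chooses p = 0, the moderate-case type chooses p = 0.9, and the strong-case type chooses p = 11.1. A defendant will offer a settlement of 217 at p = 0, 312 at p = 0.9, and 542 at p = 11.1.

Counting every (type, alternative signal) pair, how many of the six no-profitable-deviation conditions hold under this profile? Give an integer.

5

Weak-case (own payoff 217): to p=0.9 gives 312 − 57×0.9 = 260.7 → profitable ✗; to p=11.1 gives 542 − 57×11.1 = -90.7 → no gain ✓.
Moderate-case (own payoff 312 − 35×0.9 = 280.5): to p=0 gives 217 → no gain ✓; to p=11.1 gives 542 − 35×11.1 = 153.5 → no gain ✓.
Strong-case (own payoff 542 − 8×11.1 = 453.2): to p=0 gives 217 → no gain ✓; to p=0.9 gives 312 − 8×0.9 = 304.8 → no gain ✓.
5 of the 6 constraints hold; not an equilibrium.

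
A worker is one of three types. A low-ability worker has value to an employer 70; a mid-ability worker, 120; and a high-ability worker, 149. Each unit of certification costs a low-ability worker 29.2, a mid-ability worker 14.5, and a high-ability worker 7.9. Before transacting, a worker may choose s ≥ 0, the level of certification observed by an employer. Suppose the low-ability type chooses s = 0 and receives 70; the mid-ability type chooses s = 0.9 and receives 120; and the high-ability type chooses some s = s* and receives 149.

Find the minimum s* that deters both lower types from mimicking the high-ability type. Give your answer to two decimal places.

2.90

Low-ability type (on-path payoff 70) won't mimic when 70 ≥ 149 − 29.2·s*, i.e. s* ≥ 2.71.
Mid-ability type (on-path payoff 120 − 14.5×0.9 = 106.95) won't mimic when 106.95 ≥ 149 − 14.5·s*, i.e. s* ≥ 2.90.
Both must hold, so s* = max(2.71, 2.90) = 2.90. The mid-ability type's constraint binds.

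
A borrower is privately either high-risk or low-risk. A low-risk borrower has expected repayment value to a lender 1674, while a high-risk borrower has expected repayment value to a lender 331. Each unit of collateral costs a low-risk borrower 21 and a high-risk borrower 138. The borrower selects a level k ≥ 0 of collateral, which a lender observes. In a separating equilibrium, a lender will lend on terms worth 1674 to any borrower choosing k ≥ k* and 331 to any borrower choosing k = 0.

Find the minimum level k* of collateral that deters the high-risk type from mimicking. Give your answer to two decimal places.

A high-risk borrower choosing k = 0 receives 331.
Imitating at k* instead would pay 1674 at cost 138·k*, netting 1674 − 138·k*.
Indifference: 331 = 1674 − 138·k*, so k* = (1674 − 331) / 138 ≈ 9.73.
This is the high-risk type's binding incentive-compatibility constraint; any k ≥ 9.73 sustains separation on that side.

9.73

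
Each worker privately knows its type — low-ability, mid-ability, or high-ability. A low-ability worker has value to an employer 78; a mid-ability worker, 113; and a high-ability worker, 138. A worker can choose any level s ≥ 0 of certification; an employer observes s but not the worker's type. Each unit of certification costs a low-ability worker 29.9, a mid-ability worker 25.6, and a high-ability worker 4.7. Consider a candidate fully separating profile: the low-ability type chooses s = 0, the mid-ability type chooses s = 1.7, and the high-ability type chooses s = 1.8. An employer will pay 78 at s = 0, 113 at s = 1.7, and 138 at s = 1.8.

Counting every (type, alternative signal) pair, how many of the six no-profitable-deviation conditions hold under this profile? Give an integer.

High-ability (own payoff 138 − 4.7×1.8 = 129.54): to s=0 gives 78 → no gain ✓; to s=1.7 gives 113 − 4.7×1.7 = 105.01 → no gain ✓.
Low-ability (own payoff 78): to s=1.7 gives 113 − 29.9×1.7 = 62.17 → no gain ✓; to s=1.8 gives 138 − 29.9×1.8 = 84.18 → profitable ✗.
Mid-ability (own payoff 113 − 25.6×1.7 = 69.48): to s=0 gives 78 → profitable ✗; to s=1.8 gives 138 − 25.6×1.8 = 91.92 → profitable ✗.
3 of the 6 constraints hold; not an equilibrium.

3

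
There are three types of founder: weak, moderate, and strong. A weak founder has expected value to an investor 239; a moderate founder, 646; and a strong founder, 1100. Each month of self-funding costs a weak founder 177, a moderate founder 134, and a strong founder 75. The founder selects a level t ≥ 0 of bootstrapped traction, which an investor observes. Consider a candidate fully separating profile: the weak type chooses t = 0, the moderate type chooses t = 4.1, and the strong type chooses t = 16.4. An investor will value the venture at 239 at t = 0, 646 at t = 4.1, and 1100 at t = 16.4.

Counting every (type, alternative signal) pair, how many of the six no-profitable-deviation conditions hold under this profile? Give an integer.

Weak (own payoff 239): to t=4.1 gives 646 − 177×4.1 = -79.7 → no gain ✓; to t=16.4 gives 1100 − 177×16.4 = -1802.8 → no gain ✓.
Moderate (own payoff 646 − 134×4.1 = 96.6): to t=0 gives 239 → profitable ✗; to t=16.4 gives 1100 − 134×16.4 = -1097.6 → no gain ✓.
Strong (own payoff 1100 − 75×16.4 = -130): to t=0 gives 239 → profitable ✗; to t=4.1 gives 646 − 75×4.1 = 338.5 → profitable ✗.
3 of the 6 constraints hold; not an equilibrium.

3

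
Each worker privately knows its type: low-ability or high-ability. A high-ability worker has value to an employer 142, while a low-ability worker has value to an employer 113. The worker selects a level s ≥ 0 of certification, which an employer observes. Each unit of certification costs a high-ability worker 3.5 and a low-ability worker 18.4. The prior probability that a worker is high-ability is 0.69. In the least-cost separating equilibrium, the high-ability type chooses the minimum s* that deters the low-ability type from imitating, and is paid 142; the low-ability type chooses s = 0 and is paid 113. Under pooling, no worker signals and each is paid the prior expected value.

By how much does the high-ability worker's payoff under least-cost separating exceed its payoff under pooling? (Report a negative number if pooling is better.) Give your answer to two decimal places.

Least-cost separating signal: s* solves 113 = 142 − 18.4·s*, so s* = (142 − 113)/18.4 ≈ 1.5761.
High-ability type's separating payoff: 142 − 3.5 × s* = 142 − 3.5 × (142 − 113)/18.4 = 142 − 101.5/18.4 ≈ 136.4837.
Pooling payoff: 0.69 × 142 + 0.31 × 113 = 133.01.
Difference: 136.4837 − 133.01 = 3.4737, i.e. 3.47 to two decimal places.
The high-ability type prefers to separate.

3.47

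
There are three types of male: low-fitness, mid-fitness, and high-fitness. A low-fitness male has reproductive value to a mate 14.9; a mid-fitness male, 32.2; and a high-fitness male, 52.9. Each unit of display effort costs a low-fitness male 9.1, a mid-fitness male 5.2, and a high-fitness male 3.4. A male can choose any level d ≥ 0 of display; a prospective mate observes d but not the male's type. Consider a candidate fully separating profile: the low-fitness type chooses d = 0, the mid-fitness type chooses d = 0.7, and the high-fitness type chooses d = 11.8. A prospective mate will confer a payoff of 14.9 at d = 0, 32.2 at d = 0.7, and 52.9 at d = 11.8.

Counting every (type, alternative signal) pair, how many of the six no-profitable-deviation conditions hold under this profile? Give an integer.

3

High-fitness (own payoff 52.9 − 3.4×11.8 = 12.78): to d=0 gives 14.9 → profitable ✗; to d=0.7 gives 32.2 − 3.4×0.7 = 29.82 → profitable ✗.
Mid-fitness (own payoff 32.2 − 5.2×0.7 = 28.56): to d=0 gives 14.9 → no gain ✓; to d=11.8 gives 52.9 − 5.2×11.8 = -8.46 → no gain ✓.
Low-fitness (own payoff 14.9): to d=0.7 gives 32.2 − 9.1×0.7 = 25.83 → profitable ✗; to d=11.8 gives 52.9 − 9.1×11.8 = -54.48 → no gain ✓.
3 of the 6 constraints hold; not an equilibrium.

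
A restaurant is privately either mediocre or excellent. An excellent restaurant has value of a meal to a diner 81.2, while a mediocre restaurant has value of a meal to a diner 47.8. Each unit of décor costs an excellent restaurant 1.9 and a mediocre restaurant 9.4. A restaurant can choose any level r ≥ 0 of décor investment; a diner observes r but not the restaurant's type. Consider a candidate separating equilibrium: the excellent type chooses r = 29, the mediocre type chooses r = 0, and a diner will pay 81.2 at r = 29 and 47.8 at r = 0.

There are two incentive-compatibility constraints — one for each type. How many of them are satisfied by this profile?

1

Excellent type: signal → 81.2 − 1.9 × 29 = 26.1; deviate to 0 → 47.8. IC fails (26.1 < 47.8).
Mediocre type: stay at 0 → 47.8; mimic → 81.2 − 9.4 × 29 = -191.4. IC holds (47.8 ≥ -191.4).
1 of 2 constraints hold, so this profile is not an equilibrium.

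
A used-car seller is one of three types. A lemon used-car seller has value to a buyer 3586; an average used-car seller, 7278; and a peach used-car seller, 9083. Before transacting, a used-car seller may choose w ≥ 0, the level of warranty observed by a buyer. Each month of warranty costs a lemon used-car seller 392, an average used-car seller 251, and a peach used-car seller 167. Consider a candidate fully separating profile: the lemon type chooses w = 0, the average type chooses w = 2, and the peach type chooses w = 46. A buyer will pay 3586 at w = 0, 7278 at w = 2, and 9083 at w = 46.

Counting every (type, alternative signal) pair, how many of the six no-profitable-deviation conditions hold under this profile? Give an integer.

3

Lemon (own payoff 3586): to w=2 gives 7278 − 392×2 = 6494 → profitable ✗; to w=46 gives 9083 − 392×46 = -8949 → no gain ✓.
Peach (own payoff 9083 − 167×46 = 1401): to w=0 gives 3586 → profitable ✗; to w=2 gives 7278 − 167×2 = 6944 → profitable ✗.
Average (own payoff 7278 − 251×2 = 6776): to w=0 gives 3586 → no gain ✓; to w=46 gives 9083 − 251×46 = -2463 → no gain ✓.
3 of the 6 constraints hold; not an equilibrium.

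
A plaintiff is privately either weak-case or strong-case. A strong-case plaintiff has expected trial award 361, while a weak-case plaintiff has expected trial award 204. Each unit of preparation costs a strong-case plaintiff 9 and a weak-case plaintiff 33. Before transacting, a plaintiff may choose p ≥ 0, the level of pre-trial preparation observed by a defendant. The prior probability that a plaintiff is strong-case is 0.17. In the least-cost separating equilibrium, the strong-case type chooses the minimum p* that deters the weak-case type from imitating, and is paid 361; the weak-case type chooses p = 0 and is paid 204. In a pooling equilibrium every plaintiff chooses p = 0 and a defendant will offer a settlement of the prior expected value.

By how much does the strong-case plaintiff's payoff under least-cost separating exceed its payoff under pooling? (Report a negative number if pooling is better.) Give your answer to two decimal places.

Least-cost separating signal: p* solves 204 = 361 − 33·p*, so p* = (361 − 204)/33 ≈ 4.7576.
Strong-case type's separating payoff: 361 − 9 × p* = 361 − 9 × (361 − 204)/33 = 361 − 1413/33 ≈ 318.1818.
Pooling payoff: 0.17 × 361 + 0.83 × 204 = 230.69.
Difference: 318.1818 − 230.69 = 87.4918, i.e. 87.49 to two decimal places.
The strong-case type prefers to separate.

87.49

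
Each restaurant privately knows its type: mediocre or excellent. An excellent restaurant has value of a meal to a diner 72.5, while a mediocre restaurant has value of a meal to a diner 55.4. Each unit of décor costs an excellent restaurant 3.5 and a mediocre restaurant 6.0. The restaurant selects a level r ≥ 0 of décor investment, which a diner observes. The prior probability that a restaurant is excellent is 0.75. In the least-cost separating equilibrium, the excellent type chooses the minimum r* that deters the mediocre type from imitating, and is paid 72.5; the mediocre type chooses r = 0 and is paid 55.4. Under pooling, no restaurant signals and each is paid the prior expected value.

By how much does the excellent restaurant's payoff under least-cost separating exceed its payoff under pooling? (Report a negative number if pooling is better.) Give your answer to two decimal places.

-5.70

Least-cost separating signal: r* solves 55.4 = 72.5 − 6.0·r*, so r* = (72.5 − 55.4)/6.0 = 2.85.
Excellent type's separating payoff: 72.5 − 3.5 × r* = 72.5 − 3.5 × (72.5 − 55.4)/6.0 = 72.5 − 59.85/6.0 = 62.525.
Pooling payoff: 0.75 × 72.5 + 0.25 × 55.4 = 68.225.
Difference: 62.525 − 68.225 = -5.70.
The excellent type would prefer the pooling outcome.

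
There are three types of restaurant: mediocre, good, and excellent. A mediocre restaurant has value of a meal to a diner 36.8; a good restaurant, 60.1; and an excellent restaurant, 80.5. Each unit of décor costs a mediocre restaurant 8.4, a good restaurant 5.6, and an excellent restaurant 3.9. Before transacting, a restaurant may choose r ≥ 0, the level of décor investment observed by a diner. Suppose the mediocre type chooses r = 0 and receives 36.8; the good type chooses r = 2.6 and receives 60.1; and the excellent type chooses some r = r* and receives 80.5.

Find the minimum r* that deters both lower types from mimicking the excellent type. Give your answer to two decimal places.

6.24

Good type (on-path payoff 60.1 − 5.6×2.6 = 45.54) won't mimic when 45.54 ≥ 80.5 − 5.6·r*, i.e. r* ≥ 6.24.
Mediocre type (on-path payoff 36.8) won't mimic when 36.8 ≥ 80.5 − 8.4·r*, i.e. r* ≥ 5.20.
Both must hold, so r* = max(5.20, 6.24) = 6.24. The good type's constraint binds.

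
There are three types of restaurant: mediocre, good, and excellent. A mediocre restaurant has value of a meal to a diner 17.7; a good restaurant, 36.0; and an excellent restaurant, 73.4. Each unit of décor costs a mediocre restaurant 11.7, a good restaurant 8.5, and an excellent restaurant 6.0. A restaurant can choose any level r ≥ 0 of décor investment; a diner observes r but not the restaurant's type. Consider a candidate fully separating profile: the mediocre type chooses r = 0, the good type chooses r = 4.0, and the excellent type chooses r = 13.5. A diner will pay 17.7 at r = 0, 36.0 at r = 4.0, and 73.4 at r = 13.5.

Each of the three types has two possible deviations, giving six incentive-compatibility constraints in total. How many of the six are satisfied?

Mediocre (own payoff 17.7): to r=4.0 gives 36.0 − 11.7×4.0 = -10.8 → no gain ✓; to r=13.5 gives 73.4 − 11.7×13.5 = -84.55 → no gain ✓.
Good (own payoff 36.0 − 8.5×4.0 = 2): to r=0 gives 17.7 → profitable ✗; to r=13.5 gives 73.4 − 8.5×13.5 = -41.35 → no gain ✓.
Excellent (own payoff 73.4 − 6.0×13.5 = -7.6): to r=0 gives 17.7 → profitable ✗; to r=4.0 gives 36.0 − 6.0×4.0 = 12 → profitable ✗.
3 of the 6 constraints hold; not an equilibrium.

3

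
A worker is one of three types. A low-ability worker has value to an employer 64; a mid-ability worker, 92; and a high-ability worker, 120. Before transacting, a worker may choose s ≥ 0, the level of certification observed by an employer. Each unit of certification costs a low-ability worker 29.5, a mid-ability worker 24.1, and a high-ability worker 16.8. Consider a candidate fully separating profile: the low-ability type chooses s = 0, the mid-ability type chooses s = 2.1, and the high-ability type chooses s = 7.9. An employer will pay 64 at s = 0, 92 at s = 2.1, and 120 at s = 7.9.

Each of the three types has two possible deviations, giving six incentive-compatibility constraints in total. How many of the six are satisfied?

3

Low-ability (own payoff 64): to s=2.1 gives 92 − 29.5×2.1 = 30.05 → no gain ✓; to s=7.9 gives 120 − 29.5×7.9 = -113.05 → no gain ✓.
High-ability (own payoff 120 − 16.8×7.9 = -12.72): to s=0 gives 64 → profitable ✗; to s=2.1 gives 92 − 16.8×2.1 = 56.72 → profitable ✗.
Mid-ability (own payoff 92 − 24.1×2.1 = 41.39): to s=0 gives 64 → profitable ✗; to s=7.9 gives 120 − 24.1×7.9 = -70.39 → no gain ✓.
3 of the 6 constraints hold; not an equilibrium.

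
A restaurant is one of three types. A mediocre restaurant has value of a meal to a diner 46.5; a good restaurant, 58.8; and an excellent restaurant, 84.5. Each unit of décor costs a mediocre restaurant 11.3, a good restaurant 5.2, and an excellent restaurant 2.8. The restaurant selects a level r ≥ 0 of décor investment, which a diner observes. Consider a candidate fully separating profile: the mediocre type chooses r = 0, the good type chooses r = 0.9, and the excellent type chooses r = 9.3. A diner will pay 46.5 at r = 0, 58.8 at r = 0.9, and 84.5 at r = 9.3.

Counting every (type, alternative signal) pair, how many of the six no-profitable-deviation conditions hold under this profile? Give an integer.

5

Excellent (own payoff 84.5 − 2.8×9.3 = 58.46): to r=0 gives 46.5 → no gain ✓; to r=0.9 gives 58.8 − 2.8×0.9 = 56.28 → no gain ✓.
Good (own payoff 58.8 − 5.2×0.9 = 54.12): to r=0 gives 46.5 → no gain ✓; to r=9.3 gives 84.5 − 5.2×9.3 = 36.14 → no gain ✓.
Mediocre (own payoff 46.5): to r=0.9 gives 58.8 − 11.3×0.9 = 48.63 → profitable ✗; to r=9.3 gives 84.5 − 11.3×9.3 = -20.59 → no gain ✓.
5 of the 6 constraints hold; not an equilibrium.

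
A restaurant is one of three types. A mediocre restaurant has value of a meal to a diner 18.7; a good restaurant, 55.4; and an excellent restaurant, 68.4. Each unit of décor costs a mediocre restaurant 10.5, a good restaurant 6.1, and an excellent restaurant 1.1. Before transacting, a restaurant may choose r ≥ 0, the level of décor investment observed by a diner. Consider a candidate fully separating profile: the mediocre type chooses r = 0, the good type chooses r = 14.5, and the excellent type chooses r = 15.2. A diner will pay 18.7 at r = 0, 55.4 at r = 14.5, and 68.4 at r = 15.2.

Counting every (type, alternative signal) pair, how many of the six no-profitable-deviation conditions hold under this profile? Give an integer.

Good (own payoff 55.4 − 6.1×14.5 = -33.05): to r=0 gives 18.7 → profitable ✗; to r=15.2 gives 68.4 − 6.1×15.2 = -24.32 → profitable ✗.
Mediocre (own payoff 18.7): to r=14.5 gives 55.4 − 10.5×14.5 = -96.85 → no gain ✓; to r=15.2 gives 68.4 − 10.5×15.2 = -91.2 → no gain ✓.
Excellent (own payoff 68.4 − 1.1×15.2 = 51.68): to r=0 gives 18.7 → no gain ✓; to r=14.5 gives 55.4 − 1.1×14.5 = 39.45 → no gain ✓.
4 of the 6 constraints hold; not an equilibrium.

4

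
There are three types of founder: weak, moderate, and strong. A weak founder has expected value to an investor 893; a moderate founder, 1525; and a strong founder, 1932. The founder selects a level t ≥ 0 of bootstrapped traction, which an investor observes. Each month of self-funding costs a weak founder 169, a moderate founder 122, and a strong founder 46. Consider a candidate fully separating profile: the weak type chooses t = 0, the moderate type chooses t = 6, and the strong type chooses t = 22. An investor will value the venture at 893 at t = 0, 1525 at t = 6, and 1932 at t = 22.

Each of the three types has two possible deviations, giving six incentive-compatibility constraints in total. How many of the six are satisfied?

Weak (own payoff 893): to t=6 gives 1525 − 169×6 = 511 → no gain ✓; to t=22 gives 1932 − 169×22 = -1786 → no gain ✓.
Strong (own payoff 1932 − 46×22 = 920): to t=0 gives 893 → no gain ✓; to t=6 gives 1525 − 46×6 = 1249 → profitable ✗.
Moderate (own payoff 1525 − 122×6 = 793): to t=0 gives 893 → profitable ✗; to t=22 gives 1932 − 122×22 = -752 → no gain ✓.
4 of the 6 constraints hold; not an equilibrium.

4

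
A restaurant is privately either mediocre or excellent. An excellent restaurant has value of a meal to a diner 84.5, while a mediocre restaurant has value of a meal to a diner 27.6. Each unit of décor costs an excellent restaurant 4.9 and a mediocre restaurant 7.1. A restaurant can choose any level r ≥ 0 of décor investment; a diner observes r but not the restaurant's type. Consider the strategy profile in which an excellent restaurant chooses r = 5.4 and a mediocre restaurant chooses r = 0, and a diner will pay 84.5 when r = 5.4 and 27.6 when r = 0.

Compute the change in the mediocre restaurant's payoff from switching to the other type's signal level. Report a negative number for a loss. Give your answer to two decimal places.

Playing r = 0 the mediocre restaurant receives 27.6.
Deviating to r = 5.4 brings payment 84.5 at cost 7.1 × 5.4 = 38.34, netting 46.16.
Gain from deviating: 46.16 − 27.6 = 18.56.
The gain is positive, so the mediocre type's incentive-compatibility constraint is violated — this profile is not a separating equilibrium.

18.56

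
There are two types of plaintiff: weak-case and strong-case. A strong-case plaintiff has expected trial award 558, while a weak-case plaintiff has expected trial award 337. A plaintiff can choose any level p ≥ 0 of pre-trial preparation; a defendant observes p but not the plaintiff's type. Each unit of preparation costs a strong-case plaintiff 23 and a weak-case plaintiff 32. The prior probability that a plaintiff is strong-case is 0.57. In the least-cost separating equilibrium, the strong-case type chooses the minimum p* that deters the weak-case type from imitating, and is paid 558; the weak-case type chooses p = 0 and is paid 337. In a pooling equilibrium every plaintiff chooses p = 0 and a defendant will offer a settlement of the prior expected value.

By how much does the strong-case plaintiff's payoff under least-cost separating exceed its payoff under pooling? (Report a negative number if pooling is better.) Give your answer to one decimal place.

-63.8

Least-cost separating signal: p* solves 337 = 558 − 32·p*, so p* = (558 − 337)/32 ≈ 6.9063.
Strong-case type's separating payoff: 558 − 23 × p* = 558 − 23 × (558 − 337)/32 = 558 − 5083/32 ≈ 399.156.
Pooling payoff: 0.57 × 558 + 0.43 × 337 = 462.97.
Difference: 399.156 − 462.97 = -63.814, i.e. -63.8 to one decimal place.
The strong-case type would prefer the pooling outcome.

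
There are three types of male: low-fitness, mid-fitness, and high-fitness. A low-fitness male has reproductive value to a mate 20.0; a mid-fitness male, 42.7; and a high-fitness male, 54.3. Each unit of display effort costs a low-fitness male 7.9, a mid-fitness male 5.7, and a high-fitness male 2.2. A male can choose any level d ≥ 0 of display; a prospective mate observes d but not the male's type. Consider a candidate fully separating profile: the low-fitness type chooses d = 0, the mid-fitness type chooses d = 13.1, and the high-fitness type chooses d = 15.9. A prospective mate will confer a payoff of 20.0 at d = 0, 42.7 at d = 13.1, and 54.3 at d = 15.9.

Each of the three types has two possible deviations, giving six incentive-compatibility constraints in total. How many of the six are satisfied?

Low-fitness (own payoff 20.0): to d=13.1 gives 42.7 − 7.9×13.1 = -60.79 → no gain ✓; to d=15.9 gives 54.3 − 7.9×15.9 = -71.31 → no gain ✓.
High-fitness (own payoff 54.3 − 2.2×15.9 = 19.32): to d=0 gives 20.0 → profitable ✗; to d=13.1 gives 42.7 − 2.2×13.1 = 13.88 → no gain ✓.
Mid-fitness (own payoff 42.7 − 5.7×13.1 = -31.97): to d=0 gives 20.0 → profitable ✗; to d=15.9 gives 54.3 − 5.7×15.9 = -36.33 → no gain ✓.
4 of the 6 constraints hold; not an equilibrium.

4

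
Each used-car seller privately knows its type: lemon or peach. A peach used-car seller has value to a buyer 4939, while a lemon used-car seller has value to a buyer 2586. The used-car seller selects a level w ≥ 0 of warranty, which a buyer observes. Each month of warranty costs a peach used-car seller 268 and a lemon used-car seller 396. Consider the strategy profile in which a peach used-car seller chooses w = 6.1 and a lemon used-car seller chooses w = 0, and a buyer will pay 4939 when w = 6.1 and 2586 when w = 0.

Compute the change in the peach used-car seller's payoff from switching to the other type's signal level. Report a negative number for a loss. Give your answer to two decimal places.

Playing w = 6.1 the peach used-car seller receives 4939 − 268 × 6.1 = 3304.2.
Deviating to w = 0 yields 2586 instead.
Gain from deviating: 2586 − 3304.2 = -718.20.
The gain is negative, so the peach type's incentive-compatibility constraint is satisfied.

-718.20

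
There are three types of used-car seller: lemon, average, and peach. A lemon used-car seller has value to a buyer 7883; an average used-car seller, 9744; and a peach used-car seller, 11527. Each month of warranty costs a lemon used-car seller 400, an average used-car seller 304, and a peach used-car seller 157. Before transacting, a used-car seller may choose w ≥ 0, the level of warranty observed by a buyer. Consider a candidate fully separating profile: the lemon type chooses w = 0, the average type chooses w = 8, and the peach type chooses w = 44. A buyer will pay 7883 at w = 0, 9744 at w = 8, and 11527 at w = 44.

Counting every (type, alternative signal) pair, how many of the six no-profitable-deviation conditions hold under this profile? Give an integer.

3

Lemon (own payoff 7883): to w=8 gives 9744 − 400×8 = 6544 → no gain ✓; to w=44 gives 11527 − 400×44 = -6073 → no gain ✓.
Average (own payoff 9744 − 304×8 = 7312): to w=0 gives 7883 → profitable ✗; to w=44 gives 11527 − 304×44 = -1849 → no gain ✓.
Peach (own payoff 11527 − 157×44 = 4619): to w=0 gives 7883 → profitable ✗; to w=8 gives 9744 − 157×8 = 8488 → profitable ✗.
3 of the 6 constraints hold; not an equilibrium.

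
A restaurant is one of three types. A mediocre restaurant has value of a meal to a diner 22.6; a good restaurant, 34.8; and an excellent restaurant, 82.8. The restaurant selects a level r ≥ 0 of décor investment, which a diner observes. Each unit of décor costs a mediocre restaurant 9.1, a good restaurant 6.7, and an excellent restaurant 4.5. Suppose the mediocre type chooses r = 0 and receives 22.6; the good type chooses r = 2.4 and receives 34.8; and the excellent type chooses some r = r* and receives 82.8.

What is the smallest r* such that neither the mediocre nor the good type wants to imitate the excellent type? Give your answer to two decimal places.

Good type (on-path payoff 34.8 − 6.7×2.4 = 18.72) won't mimic when 18.72 ≥ 82.8 − 6.7·r*, i.e. r* ≥ 9.56.
Mediocre type (on-path payoff 22.6) won't mimic when 22.6 ≥ 82.8 − 9.1·r*, i.e. r* ≥ 6.62.
Both must hold, so r* = max(6.62, 9.56) = 9.56. The good type's constraint binds.

9.56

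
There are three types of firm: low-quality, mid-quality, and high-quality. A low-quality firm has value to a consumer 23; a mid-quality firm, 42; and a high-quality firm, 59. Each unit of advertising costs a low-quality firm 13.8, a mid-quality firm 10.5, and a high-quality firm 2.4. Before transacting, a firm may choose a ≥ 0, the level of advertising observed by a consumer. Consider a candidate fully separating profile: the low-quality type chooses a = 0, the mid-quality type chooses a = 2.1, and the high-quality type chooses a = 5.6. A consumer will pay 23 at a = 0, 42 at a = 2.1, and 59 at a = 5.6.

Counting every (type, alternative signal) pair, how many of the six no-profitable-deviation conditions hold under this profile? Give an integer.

High-quality (own payoff 59 − 2.4×5.6 = 45.56): to a=0 gives 23 → no gain ✓; to a=2.1 gives 42 − 2.4×2.1 = 36.96 → no gain ✓.
Mid-quality (own payoff 42 − 10.5×2.1 = 19.95): to a=0 gives 23 → profitable ✗; to a=5.6 gives 59 − 10.5×5.6 = 0.2 → no gain ✓.
Low-quality (own payoff 23): to a=2.1 gives 42 − 13.8×2.1 = 13.02 → no gain ✓; to a=5.6 gives 59 − 13.8×5.6 = -18.28 → no gain ✓.
5 of the 6 constraints hold; not an equilibrium.

5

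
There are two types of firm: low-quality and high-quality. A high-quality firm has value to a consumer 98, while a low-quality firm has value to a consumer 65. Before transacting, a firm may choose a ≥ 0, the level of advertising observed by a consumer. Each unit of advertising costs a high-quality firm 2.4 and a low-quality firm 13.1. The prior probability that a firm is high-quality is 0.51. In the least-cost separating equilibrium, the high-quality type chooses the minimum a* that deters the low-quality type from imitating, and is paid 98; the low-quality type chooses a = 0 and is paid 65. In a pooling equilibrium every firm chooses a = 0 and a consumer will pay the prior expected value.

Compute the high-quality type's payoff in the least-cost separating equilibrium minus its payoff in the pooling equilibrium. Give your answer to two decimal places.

10.12

Least-cost separating signal: a* solves 65 = 98 − 13.1·a*, so a* = (98 − 65)/13.1 ≈ 2.5191.
High-quality type's separating payoff: 98 − 2.4 × a* = 98 − 2.4 × (98 − 65)/13.1 = 98 − 79.2/13.1 ≈ 91.9542.
Pooling payoff: 0.51 × 98 + 0.49 × 65 = 81.83.
Difference: 91.9542 − 81.83 = 10.1242, i.e. 10.12 to two decimal places.
The high-quality type prefers to separate.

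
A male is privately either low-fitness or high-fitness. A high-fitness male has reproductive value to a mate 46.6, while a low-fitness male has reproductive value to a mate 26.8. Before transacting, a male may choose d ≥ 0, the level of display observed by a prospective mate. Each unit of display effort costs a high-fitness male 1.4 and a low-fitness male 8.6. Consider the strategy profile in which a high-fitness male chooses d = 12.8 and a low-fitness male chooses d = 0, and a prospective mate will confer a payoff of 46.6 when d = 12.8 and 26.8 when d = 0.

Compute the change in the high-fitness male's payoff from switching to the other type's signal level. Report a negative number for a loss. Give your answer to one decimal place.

Playing d = 12.8 the high-fitness male receives 46.6 − 1.4 × 12.8 = 28.68.
Deviating to d = 0 yields 26.8 instead.
Gain from deviating: 26.8 − 28.68 = -1.88, i.e. -1.9 to one decimal place.
The gain is negative, so the high-fitness type's incentive-compatibility constraint is satisfied.

-1.9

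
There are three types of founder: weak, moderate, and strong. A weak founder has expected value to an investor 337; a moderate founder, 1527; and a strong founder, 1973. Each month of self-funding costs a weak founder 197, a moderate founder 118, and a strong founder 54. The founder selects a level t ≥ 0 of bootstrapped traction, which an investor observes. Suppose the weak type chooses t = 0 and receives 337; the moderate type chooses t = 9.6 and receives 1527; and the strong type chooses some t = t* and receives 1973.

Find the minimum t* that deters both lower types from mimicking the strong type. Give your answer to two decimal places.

Weak type (on-path payoff 337) won't mimic when 337 ≥ 1973 − 197·t*, i.e. t* ≥ 8.30.
Moderate type (on-path payoff 1527 − 118×9.6 = 394.2) won't mimic when 394.2 ≥ 1973 − 118·t*, i.e. t* ≥ 13.38.
Both must hold, so t* = max(8.30, 13.38) = 13.38. The moderate type's constraint binds.

13.38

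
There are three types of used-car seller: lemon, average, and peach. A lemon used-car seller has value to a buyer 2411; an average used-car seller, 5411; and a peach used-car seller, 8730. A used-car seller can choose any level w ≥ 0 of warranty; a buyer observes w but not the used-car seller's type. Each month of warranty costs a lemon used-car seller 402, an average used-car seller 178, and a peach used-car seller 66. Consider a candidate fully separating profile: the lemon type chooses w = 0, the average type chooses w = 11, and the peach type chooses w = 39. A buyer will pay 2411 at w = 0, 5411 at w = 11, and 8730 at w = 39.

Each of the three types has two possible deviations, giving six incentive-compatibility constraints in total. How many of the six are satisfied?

6

Peach (own payoff 8730 − 66×39 = 6156): to w=0 gives 2411 → no gain ✓; to w=11 gives 5411 − 66×11 = 4685 → no gain ✓.
Lemon (own payoff 2411): to w=11 gives 5411 − 402×11 = 989 → no gain ✓; to w=39 gives 8730 − 402×39 = -6948 → no gain ✓.
Average (own payoff 5411 − 178×11 = 3453): to w=0 gives 2411 → no gain ✓; to w=39 gives 8730 − 178×39 = 1788 → no gain ✓.
6 of the 6 constraints hold; this profile is a separating equilibrium.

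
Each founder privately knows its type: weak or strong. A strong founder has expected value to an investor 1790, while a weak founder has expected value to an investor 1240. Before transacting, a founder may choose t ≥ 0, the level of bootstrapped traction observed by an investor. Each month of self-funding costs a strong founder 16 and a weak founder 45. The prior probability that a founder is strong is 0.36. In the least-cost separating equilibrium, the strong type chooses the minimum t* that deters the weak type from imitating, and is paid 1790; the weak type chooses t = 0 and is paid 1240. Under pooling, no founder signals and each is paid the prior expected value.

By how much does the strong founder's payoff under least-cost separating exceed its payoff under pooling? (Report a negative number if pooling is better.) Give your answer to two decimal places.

156.44

Least-cost separating signal: t* solves 1240 = 1790 − 45·t*, so t* = (1790 − 1240)/45 ≈ 12.2222.
Strong type's separating payoff: 1790 − 16 × t* = 1790 − 16 × (1790 − 1240)/45 = 1790 − 8800/45 ≈ 1594.4444.
Pooling payoff: 0.36 × 1790 + 0.64 × 1240 = 1438.
Difference: 1594.4444 − 1438 = 156.4444, i.e. 156.44 to two decimal places.
The strong type prefers to separate.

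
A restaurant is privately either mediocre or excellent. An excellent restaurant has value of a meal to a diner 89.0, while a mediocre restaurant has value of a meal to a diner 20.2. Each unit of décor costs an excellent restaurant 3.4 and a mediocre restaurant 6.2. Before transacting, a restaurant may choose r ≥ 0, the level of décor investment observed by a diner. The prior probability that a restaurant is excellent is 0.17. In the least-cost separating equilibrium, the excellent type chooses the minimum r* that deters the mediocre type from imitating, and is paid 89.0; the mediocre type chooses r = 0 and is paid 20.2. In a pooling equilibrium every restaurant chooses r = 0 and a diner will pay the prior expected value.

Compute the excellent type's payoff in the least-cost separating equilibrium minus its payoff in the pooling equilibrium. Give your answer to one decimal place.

19.4

Least-cost separating signal: r* solves 20.2 = 89.0 − 6.2·r*, so r* = (89.0 − 20.2)/6.2 ≈ 11.0968.
Excellent type's separating payoff: 89.0 − 3.4 × r* = 89.0 − 3.4 × (89.0 − 20.2)/6.2 = 89.0 − 233.92/6.2 ≈ 51.271.
Pooling payoff: 0.17 × 89.0 + 0.83 × 20.2 = 31.896.
Difference: 51.271 − 31.896 = 19.375, i.e. 19.4 to one decimal place.
The excellent type prefers to separate.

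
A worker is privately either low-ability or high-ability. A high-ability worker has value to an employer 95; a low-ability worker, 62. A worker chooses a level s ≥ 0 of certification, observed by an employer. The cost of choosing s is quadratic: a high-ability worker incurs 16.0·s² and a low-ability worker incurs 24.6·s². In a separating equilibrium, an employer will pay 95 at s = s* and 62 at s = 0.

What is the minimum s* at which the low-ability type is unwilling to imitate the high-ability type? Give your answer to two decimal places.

1.16

The low-ability type at s = 0 receives 62; imitating at s* yields 95 − 24.6·s*².
Indifference: 62 = 95 − 24.6·s*², so s*² = (95 − 62) / 24.6 ≈ 1.3415.
s* = √1.3415 ≈ 1.16.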